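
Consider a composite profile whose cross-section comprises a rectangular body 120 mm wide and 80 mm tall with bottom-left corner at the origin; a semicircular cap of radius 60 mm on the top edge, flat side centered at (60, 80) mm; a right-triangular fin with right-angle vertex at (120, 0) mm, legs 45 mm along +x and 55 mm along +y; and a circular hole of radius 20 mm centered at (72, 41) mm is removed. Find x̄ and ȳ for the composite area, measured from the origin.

rectangular body: A = 120 × 80 = 9600.00, centroid at (60.00, 40.00).
semicircular top: A = ½π·60² = 5654.87, centroid at (60.00, 105.46).
triangular fin: A = ½·45·55 = 1237.50, centroid at (135.00, 18.33).
hole: A = −π·20² = -1256.64, centroid at (72.00, 41.00).
ΣA = 15235.73 mm²
ΣAx̄ = (9600.00)(60.00) + (5654.87)(60.00) + (1237.50)(135.00) + (-1256.64)(72.00) = 991876.64 mm³
ΣAȳ = (9600.00)(40.00) + (5654.87)(105.46) + (1237.50)(18.33) + (-1256.64)(41.00) = 951554.72 mm³
x̄ = 991876.64 / 15235.73 = 65.10 mm
ȳ = 951554.72 / 15235.73 = 62.46 mm

x̄ = 65.10 mm, ȳ = 62.46 mm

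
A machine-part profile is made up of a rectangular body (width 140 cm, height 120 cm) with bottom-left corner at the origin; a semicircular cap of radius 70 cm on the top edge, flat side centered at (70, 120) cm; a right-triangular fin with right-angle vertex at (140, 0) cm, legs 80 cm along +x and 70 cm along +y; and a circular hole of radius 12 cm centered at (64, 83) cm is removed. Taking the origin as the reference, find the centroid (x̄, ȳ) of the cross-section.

rectangular body: A = 140 × 120 = 16800.00, centroid at (70.00, 60.00).
semicircular top: A = ½π·70² = 7696.90, centroid at (70.00, 149.71).
triangular fin: A = ½·80·70 = 2800.00, centroid at (166.67, 23.33).
hole: A = −π·12² = -452.39, centroid at (64.00, 83.00).
ΣA = 26844.51 cm²
ΣAx̄ = (16800.00)(70.00) + (7696.90)(70.00) + (2800.00)(166.67) + (-452.39)(64.00) = 2152496.89 cm³
ΣAȳ = (16800.00)(60.00) + (7696.90)(149.71) + (2800.00)(23.33) + (-452.39)(83.00) = 2188079.92 cm³
x̄ = 2152496.89 / 26844.51 = 80.18 cm
ȳ = 2188079.92 / 26844.51 = 81.51 cm

x̄ = 80.18 cm, ȳ = 81.51 cm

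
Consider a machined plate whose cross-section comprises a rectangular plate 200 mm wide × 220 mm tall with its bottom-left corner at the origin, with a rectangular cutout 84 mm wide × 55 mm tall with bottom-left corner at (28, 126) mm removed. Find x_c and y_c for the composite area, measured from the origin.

Part | A | x̄ᵢ | ȳᵢ | A·x̄ᵢ | A·ȳᵢ
plate | 44000.00 | 100.00 | 110.00 | 4400000.00 | 4840000.00
hole | -4620.00 | 70.00 | 153.50 | -323400.00 | -709170.00
Σ | 39380.00 |  |  | 4076600.00 | 4130830.00
x_c = 4076600.00 / 39380.00 = 103.52 mm
y_c = 4130830.00 / 39380.00 = 104.90 mm

x_c = 103.52 mm, y_c = 104.90 mm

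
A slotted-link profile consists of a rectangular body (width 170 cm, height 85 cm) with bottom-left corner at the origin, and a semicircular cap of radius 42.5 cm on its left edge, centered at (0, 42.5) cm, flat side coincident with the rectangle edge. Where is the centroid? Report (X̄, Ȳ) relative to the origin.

X̄ = 68.09 cm, Ȳ = 42.50 cm

rectangular body: A = 170 × 85 = 14450.00, centroid at (85.00, 42.50).
semicircular end: A = ½π·42.5² = 2837.25, centroid at (-18.04, 42.50).
ΣA = 17287.25 cm²
ΣAX̄ = (14450.00)(85.00) + (2837.25)(-18.04) = 1177072.92 cm³
ΣAȲ = (14450.00)(42.50) + (2837.25)(42.50) = 734708.16 cm³
X̄ = 1177072.92 / 17287.25 = 68.09 cm
Ȳ = 734708.16 / 17287.25 = 42.50 cm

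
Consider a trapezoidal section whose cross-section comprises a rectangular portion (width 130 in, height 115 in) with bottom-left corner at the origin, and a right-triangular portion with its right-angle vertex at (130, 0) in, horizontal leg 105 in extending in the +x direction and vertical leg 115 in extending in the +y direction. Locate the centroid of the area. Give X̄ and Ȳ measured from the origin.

X̄ = 93.77 in, Ȳ = 51.99 in

rectangular portion: A = 130 × 115 = 14950.00, centroid at (65.00, 57.50).
triangular portion: A = ½·105·115 = 6037.50, centroid at (165.00, 38.33).
ΣA = 20987.50 in², ΣAX̄ = 1967937.50 in³, ΣAȲ = 1091062.50 in³.
X̄ = 1967937.50/20987.50 = 93.77 in; Ȳ = 1091062.50/20987.50 = 51.99 in.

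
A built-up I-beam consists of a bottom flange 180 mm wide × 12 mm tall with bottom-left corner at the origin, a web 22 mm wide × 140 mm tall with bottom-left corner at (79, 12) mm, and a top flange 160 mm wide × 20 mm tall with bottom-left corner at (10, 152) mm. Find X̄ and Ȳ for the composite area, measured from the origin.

X̄ = 90.00 mm, Ȳ = 92.88 mm

bottom flange: A = 180 × 12 = 2160.00, centroid at (90.00, 6.00).
web: A = 22 × 140 = 3080.00, centroid at (90.00, 82.00).
top flange: A = 160 × 20 = 3200.00, centroid at (90.00, 162.00).
ΣA = 8440.00 mm²
ΣAX̄ = (2160.00)(90.00) + (3080.00)(90.00) + (3200.00)(90.00) = 759600.00 mm³
ΣAȲ = (2160.00)(6.00) + (3080.00)(82.00) + (3200.00)(162.00) = 783920.00 mm³
X̄ = 759600.00 / 8440.00 = 90.00 mm
Ȳ = 783920.00 / 8440.00 = 92.88 mm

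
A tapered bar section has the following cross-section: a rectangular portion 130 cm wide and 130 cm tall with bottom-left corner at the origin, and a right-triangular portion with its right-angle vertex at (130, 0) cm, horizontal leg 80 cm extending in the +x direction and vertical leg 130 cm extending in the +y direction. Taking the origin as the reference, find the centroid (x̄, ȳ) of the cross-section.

x̄ = 86.57 cm, ȳ = 59.90 cm

Part | A | x̄ᵢ | ȳᵢ | A·x̄ᵢ | A·ȳᵢ
rectangular portion | 16900.00 | 65.00 | 65.00 | 1098500.00 | 1098500.00
triangular portion | 5200.00 | 156.67 | 43.33 | 814666.67 | 225333.33
Σ | 22100.00 |  |  | 1913166.67 | 1323833.33
x̄ = 1913166.67 / 22100.00 = 86.57 cm
ȳ = 1323833.33 / 22100.00 = 59.90 cm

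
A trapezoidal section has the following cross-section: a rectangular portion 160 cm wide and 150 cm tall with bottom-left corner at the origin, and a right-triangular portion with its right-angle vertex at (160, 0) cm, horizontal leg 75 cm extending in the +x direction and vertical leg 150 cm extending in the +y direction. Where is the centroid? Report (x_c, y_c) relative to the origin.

Part | A | x̄ᵢ | ȳᵢ | A·x̄ᵢ | A·ȳᵢ
rectangular portion | 24000.00 | 80.00 | 75.00 | 1920000.00 | 1800000.00
triangular portion | 5625.00 | 185.00 | 50.00 | 1040625.00 | 281250.00
Σ | 29625.00 |  |  | 2960625.00 | 2081250.00
x_c = 2960625.00 / 29625.00 = 99.94 cm
y_c = 2081250.00 / 29625.00 = 70.25 cm

x_c = 99.94 cm, y_c = 70.25 cm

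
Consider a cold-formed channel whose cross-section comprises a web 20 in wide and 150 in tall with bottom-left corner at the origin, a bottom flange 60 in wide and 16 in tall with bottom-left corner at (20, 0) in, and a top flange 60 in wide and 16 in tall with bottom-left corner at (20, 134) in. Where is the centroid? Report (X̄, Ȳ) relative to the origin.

X̄ = 25.61 in, Ȳ = 75.00 in

web: A = 20 × 150 = 3000.00, centroid at (10.00, 75.00).
bottom flange: A = 60 × 16 = 960.00, centroid at (50.00, 8.00).
top flange: A = 60 × 16 = 960.00, centroid at (50.00, 142.00).
ΣA = 4920.00 in², ΣAX̄ = 126000.00 in³, ΣAȲ = 369000.00 in³.
X̄ = 126000.00/4920.00 = 25.61 in; Ȳ = 369000.00/4920.00 = 75.00 in.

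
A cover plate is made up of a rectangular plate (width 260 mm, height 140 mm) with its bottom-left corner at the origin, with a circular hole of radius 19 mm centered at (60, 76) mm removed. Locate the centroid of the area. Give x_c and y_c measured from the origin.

plate: A = 260 × 140 = 36400.00, centroid at (130.00, 70.00).
hole: A = −π·19² = -1134.11, centroid at (60.00, 76.00).
ΣA = 35265.89 mm², ΣAx_c = 4663953.10 mm³, ΣAy_c = 2461807.26 mm³.
x_c = 4663953.10/35265.89 = 132.25 mm; y_c = 2461807.26/35265.89 = 69.81 mm.

x_c = 132.25 mm, y_c = 69.81 mm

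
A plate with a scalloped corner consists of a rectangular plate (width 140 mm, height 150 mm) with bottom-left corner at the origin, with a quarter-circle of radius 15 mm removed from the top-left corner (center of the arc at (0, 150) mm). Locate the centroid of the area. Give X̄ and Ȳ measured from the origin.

X̄ = 70.54 mm, Ȳ = 74.42 mm

Part | A | x̄ᵢ | ȳᵢ | A·x̄ᵢ | A·ȳᵢ
plate | 21000.00 | 70.00 | 75.00 | 1470000.00 | 1575000.00
removed quarter-circle | -176.71 | 6.37 | 143.63 | -1125.00 | -25382.19
Σ | 20823.29 |  |  | 1468875.00 | 1549617.81
X̄ = 1468875.00 / 20823.29 = 70.54 mm
Ȳ = 1549617.81 / 20823.29 = 74.42 mm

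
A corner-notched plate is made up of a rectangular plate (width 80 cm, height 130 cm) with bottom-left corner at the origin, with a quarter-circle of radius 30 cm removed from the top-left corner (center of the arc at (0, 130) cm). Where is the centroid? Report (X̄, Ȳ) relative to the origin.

X̄ = 41.99 cm, Ȳ = 61.19 cm

Part | A | x̄ᵢ | ȳᵢ | A·x̄ᵢ | A·ȳᵢ
plate | 10400.00 | 40.00 | 65.00 | 416000.00 | 676000.00
removed quarter-circle | -706.86 | 12.73 | 117.27 | -9000.00 | -82891.59
Σ | 9693.14 |  |  | 407000.00 | 593108.41
X̄ = 407000.00 / 9693.14 = 41.99 cm
Ȳ = 593108.41 / 9693.14 = 61.19 cm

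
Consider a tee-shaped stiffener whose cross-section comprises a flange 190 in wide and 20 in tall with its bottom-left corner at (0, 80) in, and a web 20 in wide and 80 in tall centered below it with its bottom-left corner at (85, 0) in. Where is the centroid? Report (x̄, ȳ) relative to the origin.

x̄ = 95.00 in, ȳ = 75.19 in

web: A = 20 × 80 = 1600.00, centroid at (95.00, 40.00).
flange: A = 190 × 20 = 3800.00, centroid at (95.00, 90.00).
ΣA = 5400.00 in²
ΣAx̄ = (1600.00)(95.00) + (3800.00)(95.00) = 513000.00 in³
ΣAȳ = (1600.00)(40.00) + (3800.00)(90.00) = 406000.00 in³
x̄ = 513000.00 / 5400.00 = 95.00 in
ȳ = 406000.00 / 5400.00 = 75.19 in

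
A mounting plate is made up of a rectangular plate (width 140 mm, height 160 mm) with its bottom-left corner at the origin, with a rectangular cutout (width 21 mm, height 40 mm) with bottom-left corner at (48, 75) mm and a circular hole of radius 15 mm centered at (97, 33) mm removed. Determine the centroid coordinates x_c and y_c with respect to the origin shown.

x_c = 69.55 mm, y_c = 80.99 mm

Part | A | x̄ᵢ | ȳᵢ | A·x̄ᵢ | A·ȳᵢ
plate | 22400.00 | 70.00 | 80.00 | 1568000.00 | 1792000.00
hole 1 | -840.00 | 58.50 | 95.00 | -49140.00 | -79800.00
hole 2 | -706.86 | 97.00 | 33.00 | -68565.26 | -23326.33
Σ | 20853.14 |  |  | 1450294.74 | 1688873.67
x_c = 1450294.74 / 20853.14 = 69.55 mm
y_c = 1688873.67 / 20853.14 = 80.99 mm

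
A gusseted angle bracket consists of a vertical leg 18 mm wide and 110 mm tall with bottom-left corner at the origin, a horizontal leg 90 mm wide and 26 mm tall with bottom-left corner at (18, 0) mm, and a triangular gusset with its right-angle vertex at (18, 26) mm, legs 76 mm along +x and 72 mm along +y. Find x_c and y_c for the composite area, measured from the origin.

x_c = 40.22 mm, y_c = 39.13 mm

Part | A | x̄ᵢ | ȳᵢ | A·x̄ᵢ | A·ȳᵢ
vertical leg | 1980.00 | 9.00 | 55.00 | 17820.00 | 108900.00
horizontal leg | 2340.00 | 63.00 | 13.00 | 147420.00 | 30420.00
gusset | 2736.00 | 43.33 | 50.00 | 118560.00 | 136800.00
Σ | 7056.00 |  |  | 283800.00 | 276120.00
x_c = 283800.00 / 7056.00 = 40.22 mm
y_c = 276120.00 / 7056.00 = 39.13 mm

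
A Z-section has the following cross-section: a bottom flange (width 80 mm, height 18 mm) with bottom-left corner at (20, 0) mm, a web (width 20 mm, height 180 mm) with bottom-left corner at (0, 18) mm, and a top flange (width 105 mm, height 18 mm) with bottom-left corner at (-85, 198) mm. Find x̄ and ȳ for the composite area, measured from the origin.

x̄ = 8.80 mm, ȳ = 114.43 mm

bottom flange: A = 80 × 18 = 1440.00, centroid at (60.00, 9.00).
web: A = 20 × 180 = 3600.00, centroid at (10.00, 108.00).
top flange: A = 105 × 18 = 1890.00, centroid at (-32.50, 207.00).
ΣA = 6930.00 mm²
ΣAx̄ = (1440.00)(60.00) + (3600.00)(10.00) + (1890.00)(-32.50) = 60975.00 mm³
ΣAȳ = (1440.00)(9.00) + (3600.00)(108.00) + (1890.00)(207.00) = 792990.00 mm³
x̄ = 60975.00 / 6930.00 = 8.80 mm
ȳ = 792990.00 / 6930.00 = 114.43 mm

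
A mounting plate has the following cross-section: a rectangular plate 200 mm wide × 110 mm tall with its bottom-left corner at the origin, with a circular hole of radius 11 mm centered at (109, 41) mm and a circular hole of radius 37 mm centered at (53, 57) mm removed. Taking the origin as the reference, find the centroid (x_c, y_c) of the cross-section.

x_c = 111.47 mm, y_c = 54.81 mm

plate: A = 200 × 110 = 22000.00, centroid at (100.00, 55.00).
hole 1: A = −π·11² = -380.13, centroid at (109.00, 41.00).
hole 2: A = −π·37² = -4300.84, centroid at (53.00, 57.00).
ΣA = 17319.03 mm², ΣAx_c = 1930621.00 mm³, ΣAy_c = 949266.66 mm³.
x_c = 1930621.00/17319.03 = 111.47 mm; y_c = 949266.66/17319.03 = 54.81 mm.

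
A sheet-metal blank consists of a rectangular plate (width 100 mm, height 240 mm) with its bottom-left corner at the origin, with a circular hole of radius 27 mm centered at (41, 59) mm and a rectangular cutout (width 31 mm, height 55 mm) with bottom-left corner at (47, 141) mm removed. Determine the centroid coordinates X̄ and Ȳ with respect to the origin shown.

X̄ = 49.96 mm, Ȳ = 122.85 mm

plate: A = 100 × 240 = 24000.00, centroid at (50.00, 120.00).
hole 1: A = −π·27² = -2290.22, centroid at (41.00, 59.00).
hole 2: A = −(31 × 55) = -1705.00, centroid at (62.50, 168.50).
ΣA = 20004.78 mm²
ΣAX̄ = (24000.00)(50.00) + (-2290.22)(41.00) + (-1705.00)(62.50) = 999538.44 mm³
ΣAȲ = (24000.00)(120.00) + (-2290.22)(59.00) + (-1705.00)(168.50) = 2457584.46 mm³
X̄ = 999538.44 / 20004.78 = 49.96 mm
Ȳ = 2457584.46 / 20004.78 = 122.85 mm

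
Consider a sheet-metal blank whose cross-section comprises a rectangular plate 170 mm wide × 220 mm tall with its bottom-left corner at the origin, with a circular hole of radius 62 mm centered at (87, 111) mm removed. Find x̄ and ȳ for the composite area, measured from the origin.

x̄ = 84.05 mm, ȳ = 109.52 mm

plate: A = 170 × 220 = 37400.00, centroid at (85.00, 110.00).
hole: A = −π·62² = -12076.28, centroid at (87.00, 111.00).
ΣA = 25323.72 mm²
ΣAx̄ = (37400.00)(85.00) + (-12076.28)(87.00) = 2128363.45 mm³
ΣAȳ = (37400.00)(110.00) + (-12076.28)(111.00) = 2773532.68 mm³
x̄ = 2128363.45 / 25323.72 = 84.05 mm
ȳ = 2773532.68 / 25323.72 = 109.52 mm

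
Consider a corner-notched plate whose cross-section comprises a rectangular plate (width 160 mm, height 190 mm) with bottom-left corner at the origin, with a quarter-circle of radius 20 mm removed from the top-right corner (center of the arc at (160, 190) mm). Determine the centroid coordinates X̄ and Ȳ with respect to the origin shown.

X̄ = 79.25 mm, Ȳ = 94.10 mm

Part | A | x̄ᵢ | ȳᵢ | A·x̄ᵢ | A·ȳᵢ
plate | 30400.00 | 80.00 | 95.00 | 2432000.00 | 2888000.00
removed quarter-circle | -314.16 | 151.51 | 181.51 | -47598.82 | -57023.59
Σ | 30085.84 |  |  | 2384401.18 | 2830976.41
X̄ = 2384401.18 / 30085.84 = 79.25 mm
Ȳ = 2830976.41 / 30085.84 = 94.10 mm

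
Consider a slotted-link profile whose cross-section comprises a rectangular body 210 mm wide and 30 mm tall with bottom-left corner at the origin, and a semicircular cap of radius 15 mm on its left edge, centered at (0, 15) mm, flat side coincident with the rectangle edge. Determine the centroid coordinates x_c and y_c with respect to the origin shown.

x_c = 99.08 mm, y_c = 15.00 mm

rectangular body: A = 210 × 30 = 6300.00, centroid at (105.00, 15.00).
semicircular end: A = ½π·15² = 353.43, centroid at (-6.37, 15.00).
ΣA = 6653.43 mm²
ΣAx_c = (6300.00)(105.00) + (353.43)(-6.37) = 659250.00 mm³
ΣAy_c = (6300.00)(15.00) + (353.43)(15.00) = 99801.44 mm³
x_c = 659250.00 / 6653.43 = 99.08 mm
y_c = 99801.44 / 6653.43 = 15.00 mm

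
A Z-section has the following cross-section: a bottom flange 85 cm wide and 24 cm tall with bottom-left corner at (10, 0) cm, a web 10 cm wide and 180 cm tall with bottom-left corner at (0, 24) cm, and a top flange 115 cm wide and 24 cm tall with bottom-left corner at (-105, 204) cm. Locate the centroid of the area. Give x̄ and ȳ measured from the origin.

x̄ = -2.27 cm, ȳ = 125.13 cm

bottom flange: A = 85 × 24 = 2040.00, centroid at (52.50, 12.00).
web: A = 10 × 180 = 1800.00, centroid at (5.00, 114.00).
top flange: A = 115 × 24 = 2760.00, centroid at (-47.50, 216.00).
ΣA = 6600.00 cm², ΣAx̄ = -15000.00 cm³, ΣAȳ = 825840.00 cm³.
x̄ = -15000.00/6600.00 = -2.27 cm; ȳ = 825840.00/6600.00 = 125.13 cm.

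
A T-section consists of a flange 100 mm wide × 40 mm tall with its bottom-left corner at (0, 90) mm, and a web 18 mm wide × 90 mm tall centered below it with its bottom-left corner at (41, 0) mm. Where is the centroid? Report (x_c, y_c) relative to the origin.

x_c = 50.00 mm, y_c = 91.26 mm

web: A = 18 × 90 = 1620.00, centroid at (50.00, 45.00).
flange: A = 100 × 40 = 4000.00, centroid at (50.00, 110.00).
ΣA = 5620.00 mm²
ΣAx_c = (1620.00)(50.00) + (4000.00)(50.00) = 281000.00 mm³
ΣAy_c = (1620.00)(45.00) + (4000.00)(110.00) = 512900.00 mm³
x_c = 281000.00 / 5620.00 = 50.00 mm
y_c = 512900.00 / 5620.00 = 91.26 mm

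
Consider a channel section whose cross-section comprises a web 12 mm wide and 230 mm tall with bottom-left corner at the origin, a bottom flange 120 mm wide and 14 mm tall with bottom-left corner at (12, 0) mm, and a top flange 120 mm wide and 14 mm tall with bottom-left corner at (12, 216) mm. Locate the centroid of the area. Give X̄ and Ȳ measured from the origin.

X̄ = 42.24 mm, Ȳ = 115.00 mm

web: A = 12 × 230 = 2760.00, centroid at (6.00, 115.00).
bottom flange: A = 120 × 14 = 1680.00, centroid at (72.00, 7.00).
top flange: A = 120 × 14 = 1680.00, centroid at (72.00, 223.00).
ΣA = 6120.00 mm²
ΣAX̄ = (2760.00)(6.00) + (1680.00)(72.00) + (1680.00)(72.00) = 258480.00 mm³
ΣAȲ = (2760.00)(115.00) + (1680.00)(7.00) + (1680.00)(223.00) = 703800.00 mm³
X̄ = 258480.00 / 6120.00 = 42.24 mm
Ȳ = 703800.00 / 6120.00 = 115.00 mm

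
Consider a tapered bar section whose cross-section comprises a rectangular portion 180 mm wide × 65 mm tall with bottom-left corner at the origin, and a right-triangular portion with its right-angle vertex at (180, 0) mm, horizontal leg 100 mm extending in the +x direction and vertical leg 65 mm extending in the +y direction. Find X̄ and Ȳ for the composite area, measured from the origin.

Part | A | x̄ᵢ | ȳᵢ | A·x̄ᵢ | A·ȳᵢ
rectangular portion | 11700.00 | 90.00 | 32.50 | 1053000.00 | 380250.00
triangular portion | 3250.00 | 213.33 | 21.67 | 693333.33 | 70416.67
Σ | 14950.00 |  |  | 1746333.33 | 450666.67
X̄ = 1746333.33 / 14950.00 = 116.81 mm
Ȳ = 450666.67 / 14950.00 = 30.14 mm

X̄ = 116.81 mm, Ȳ = 30.14 mm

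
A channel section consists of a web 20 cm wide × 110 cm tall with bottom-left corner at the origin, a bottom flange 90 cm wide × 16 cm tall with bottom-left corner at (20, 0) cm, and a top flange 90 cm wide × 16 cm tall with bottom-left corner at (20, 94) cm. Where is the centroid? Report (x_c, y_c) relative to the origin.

x_c = 41.18 cm, y_c = 55.00 cm

web: A = 20 × 110 = 2200.00, centroid at (10.00, 55.00).
bottom flange: A = 90 × 16 = 1440.00, centroid at (65.00, 8.00).
top flange: A = 90 × 16 = 1440.00, centroid at (65.00, 102.00).
ΣA = 5080.00 cm²
ΣAx_c = (2200.00)(10.00) + (1440.00)(65.00) + (1440.00)(65.00) = 209200.00 cm³
ΣAy_c = (2200.00)(55.00) + (1440.00)(8.00) + (1440.00)(102.00) = 279400.00 cm³
x_c = 209200.00 / 5080.00 = 41.18 cm
y_c = 279400.00 / 5080.00 = 55.00 cm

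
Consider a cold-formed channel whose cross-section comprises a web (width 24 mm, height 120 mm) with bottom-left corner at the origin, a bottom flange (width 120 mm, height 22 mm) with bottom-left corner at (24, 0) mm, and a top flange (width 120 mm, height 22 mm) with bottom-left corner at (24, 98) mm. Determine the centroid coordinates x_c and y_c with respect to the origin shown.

x_c = 58.59 mm, y_c = 60.00 mm

web: A = 24 × 120 = 2880.00, centroid at (12.00, 60.00).
bottom flange: A = 120 × 22 = 2640.00, centroid at (84.00, 11.00).
top flange: A = 120 × 22 = 2640.00, centroid at (84.00, 109.00).
ΣA = 8160.00 mm², ΣAx_c = 478080.00 mm³, ΣAy_c = 489600.00 mm³.
x_c = 478080.00/8160.00 = 58.59 mm; y_c = 489600.00/8160.00 = 60.00 mm.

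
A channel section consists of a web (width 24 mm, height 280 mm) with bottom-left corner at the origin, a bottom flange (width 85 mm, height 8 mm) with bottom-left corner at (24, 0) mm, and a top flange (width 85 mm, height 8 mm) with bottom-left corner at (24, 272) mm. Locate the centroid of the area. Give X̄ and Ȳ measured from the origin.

web: A = 24 × 280 = 6720.00, centroid at (12.00, 140.00).
bottom flange: A = 85 × 8 = 680.00, centroid at (66.50, 4.00).
top flange: A = 85 × 8 = 680.00, centroid at (66.50, 276.00).
ΣA = 8080.00 mm²
ΣAX̄ = (6720.00)(12.00) + (680.00)(66.50) + (680.00)(66.50) = 171080.00 mm³
ΣAȲ = (6720.00)(140.00) + (680.00)(4.00) + (680.00)(276.00) = 1131200.00 mm³
X̄ = 171080.00 / 8080.00 = 21.17 mm
Ȳ = 1131200.00 / 8080.00 = 140.00 mm

X̄ = 21.17 mm, Ȳ = 140.00 mm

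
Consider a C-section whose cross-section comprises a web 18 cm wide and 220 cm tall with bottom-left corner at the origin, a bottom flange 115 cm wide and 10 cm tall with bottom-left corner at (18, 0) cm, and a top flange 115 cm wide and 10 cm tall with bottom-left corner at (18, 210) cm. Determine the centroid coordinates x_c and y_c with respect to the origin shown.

web: A = 18 × 220 = 3960.00, centroid at (9.00, 110.00).
bottom flange: A = 115 × 10 = 1150.00, centroid at (75.50, 5.00).
top flange: A = 115 × 10 = 1150.00, centroid at (75.50, 215.00).
ΣA = 6260.00 cm², ΣAx_c = 209290.00 cm³, ΣAy_c = 688600.00 cm³.
x_c = 209290.00/6260.00 = 33.43 cm; y_c = 688600.00/6260.00 = 110.00 cm.

x_c = 33.43 cm, y_c = 110.00 cm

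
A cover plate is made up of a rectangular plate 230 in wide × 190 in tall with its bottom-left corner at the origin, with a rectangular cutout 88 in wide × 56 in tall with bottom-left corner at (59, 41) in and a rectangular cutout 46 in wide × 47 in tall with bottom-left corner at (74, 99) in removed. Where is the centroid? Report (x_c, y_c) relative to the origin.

plate: A = 230 × 190 = 43700.00, centroid at (115.00, 95.00).
hole 1: A = −(88 × 56) = -4928.00, centroid at (103.00, 69.00).
hole 2: A = −(46 × 47) = -2162.00, centroid at (97.00, 122.50).
ΣA = 36610.00 in², ΣAx_c = 4308202.00 in³, ΣAy_c = 3546623.00 in³.
x_c = 4308202.00/36610.00 = 117.68 in; y_c = 3546623.00/36610.00 = 96.88 in.

x_c = 117.68 in, y_c = 96.88 in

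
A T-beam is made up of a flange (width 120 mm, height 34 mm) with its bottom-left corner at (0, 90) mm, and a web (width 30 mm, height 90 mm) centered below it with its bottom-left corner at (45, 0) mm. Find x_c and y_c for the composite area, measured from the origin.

Part | A | x̄ᵢ | ȳᵢ | A·x̄ᵢ | A·ȳᵢ
web | 2700.00 | 60.00 | 45.00 | 162000.00 | 121500.00
flange | 4080.00 | 60.00 | 107.00 | 244800.00 | 436560.00
Σ | 6780.00 |  |  | 406800.00 | 558060.00
x_c = 406800.00 / 6780.00 = 60.00 mm
y_c = 558060.00 / 6780.00 = 82.31 mm

x_c = 60.00 mm, y_c = 82.31 mm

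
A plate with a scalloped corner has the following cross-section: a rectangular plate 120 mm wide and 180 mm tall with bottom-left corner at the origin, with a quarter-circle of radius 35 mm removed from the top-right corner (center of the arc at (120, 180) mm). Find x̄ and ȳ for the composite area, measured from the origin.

Part | A | x̄ᵢ | ȳᵢ | A·x̄ᵢ | A·ȳᵢ
plate | 21600.00 | 60.00 | 90.00 | 1296000.00 | 1944000.00
removed quarter-circle | -962.11 | 105.15 | 165.15 | -101161.86 | -158888.63
Σ | 20637.89 |  |  | 1194838.14 | 1785111.37
x̄ = 1194838.14 / 20637.89 = 57.90 mm
ȳ = 1785111.37 / 20637.89 = 86.50 mm

x̄ = 57.90 mm, ȳ = 86.50 mm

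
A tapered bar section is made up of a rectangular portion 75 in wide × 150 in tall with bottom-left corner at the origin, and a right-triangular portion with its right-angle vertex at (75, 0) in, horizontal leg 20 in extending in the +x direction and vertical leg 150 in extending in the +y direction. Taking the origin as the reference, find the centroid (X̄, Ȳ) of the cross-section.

X̄ = 42.70 in, Ȳ = 72.06 in

Part | A | x̄ᵢ | ȳᵢ | A·x̄ᵢ | A·ȳᵢ
rectangular portion | 11250.00 | 37.50 | 75.00 | 421875.00 | 843750.00
triangular portion | 1500.00 | 81.67 | 50.00 | 122500.00 | 75000.00
Σ | 12750.00 |  |  | 544375.00 | 918750.00
X̄ = 544375.00 / 12750.00 = 42.70 in
Ȳ = 918750.00 / 12750.00 = 72.06 in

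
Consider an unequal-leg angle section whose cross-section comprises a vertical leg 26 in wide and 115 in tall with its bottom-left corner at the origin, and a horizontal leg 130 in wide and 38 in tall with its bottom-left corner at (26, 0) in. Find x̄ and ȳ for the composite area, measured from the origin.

vertical leg: A = 26 × 115 = 2990.00, centroid at (13.00, 57.50).
horizontal leg: A = 130 × 38 = 4940.00, centroid at (91.00, 19.00).
ΣA = 7930.00 in²
ΣAx̄ = (2990.00)(13.00) + (4940.00)(91.00) = 488410.00 in³
ΣAȳ = (2990.00)(57.50) + (4940.00)(19.00) = 265785.00 in³
x̄ = 488410.00 / 7930.00 = 61.59 in
ȳ = 265785.00 / 7930.00 = 33.52 in

x̄ = 61.59 in, ȳ = 33.52 in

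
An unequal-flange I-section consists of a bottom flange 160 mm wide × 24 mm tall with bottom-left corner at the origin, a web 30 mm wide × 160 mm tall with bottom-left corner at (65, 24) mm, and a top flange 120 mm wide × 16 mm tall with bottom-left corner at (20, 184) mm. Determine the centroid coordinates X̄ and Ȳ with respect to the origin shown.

X̄ = 80.00 mm, Ȳ = 86.55 mm

Part | A | x̄ᵢ | ȳᵢ | A·x̄ᵢ | A·ȳᵢ
bottom flange | 3840.00 | 80.00 | 12.00 | 307200.00 | 46080.00
web | 4800.00 | 80.00 | 104.00 | 384000.00 | 499200.00
top flange | 1920.00 | 80.00 | 192.00 | 153600.00 | 368640.00
Σ | 10560.00 |  |  | 844800.00 | 913920.00
X̄ = 844800.00 / 10560.00 = 80.00 mm
Ȳ = 913920.00 / 10560.00 = 86.55 mm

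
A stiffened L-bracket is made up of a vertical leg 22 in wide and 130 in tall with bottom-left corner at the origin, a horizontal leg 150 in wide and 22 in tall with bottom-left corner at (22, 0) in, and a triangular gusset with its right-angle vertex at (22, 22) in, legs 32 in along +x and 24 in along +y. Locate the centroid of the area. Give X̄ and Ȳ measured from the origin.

X̄ = 55.64 in, Ȳ = 35.72 in

Part | A | x̄ᵢ | ȳᵢ | A·x̄ᵢ | A·ȳᵢ
vertical leg | 2860.00 | 11.00 | 65.00 | 31460.00 | 185900.00
horizontal leg | 3300.00 | 97.00 | 11.00 | 320100.00 | 36300.00
gusset | 384.00 | 32.67 | 30.00 | 12544.00 | 11520.00
Σ | 6544.00 |  |  | 364104.00 | 233720.00
X̄ = 364104.00 / 6544.00 = 55.64 in
Ȳ = 233720.00 / 6544.00 = 35.72 in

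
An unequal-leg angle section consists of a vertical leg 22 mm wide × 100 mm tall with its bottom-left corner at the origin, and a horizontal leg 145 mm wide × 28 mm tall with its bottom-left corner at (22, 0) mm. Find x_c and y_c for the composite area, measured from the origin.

vertical leg: A = 22 × 100 = 2200.00, centroid at (11.00, 50.00).
horizontal leg: A = 145 × 28 = 4060.00, centroid at (94.50, 14.00).
ΣA = 6260.00 mm², ΣAx_c = 407870.00 mm³, ΣAy_c = 166840.00 mm³.
x_c = 407870.00/6260.00 = 65.15 mm; y_c = 166840.00/6260.00 = 26.65 mm.

x_c = 65.15 mm, y_c = 26.65 mm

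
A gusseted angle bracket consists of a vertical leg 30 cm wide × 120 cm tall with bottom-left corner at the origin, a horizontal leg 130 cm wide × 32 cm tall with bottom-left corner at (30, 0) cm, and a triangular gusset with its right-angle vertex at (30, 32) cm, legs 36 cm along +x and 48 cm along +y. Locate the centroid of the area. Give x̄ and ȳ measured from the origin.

x̄ = 56.29 cm, ȳ = 37.57 cm

vertical leg: A = 30 × 120 = 3600.00, centroid at (15.00, 60.00).
horizontal leg: A = 130 × 32 = 4160.00, centroid at (95.00, 16.00).
gusset: A = ½·36·48 = 864.00, centroid at (42.00, 48.00).
ΣA = 8624.00 cm²
ΣAx̄ = (3600.00)(15.00) + (4160.00)(95.00) + (864.00)(42.00) = 485488.00 cm³
ΣAȳ = (3600.00)(60.00) + (4160.00)(16.00) + (864.00)(48.00) = 324032.00 cm³
x̄ = 485488.00 / 8624.00 = 56.29 cm
ȳ = 324032.00 / 8624.00 = 37.57 cm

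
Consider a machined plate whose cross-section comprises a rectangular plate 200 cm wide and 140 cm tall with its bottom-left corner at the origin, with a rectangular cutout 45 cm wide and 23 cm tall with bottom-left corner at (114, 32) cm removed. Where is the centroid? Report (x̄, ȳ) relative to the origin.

x̄ = 98.60 cm, ȳ = 71.02 cm

Part | A | x̄ᵢ | ȳᵢ | A·x̄ᵢ | A·ȳᵢ
plate | 28000.00 | 100.00 | 70.00 | 2800000.00 | 1960000.00
hole | -1035.00 | 136.50 | 43.50 | -141277.50 | -45022.50
Σ | 26965.00 |  |  | 2658722.50 | 1914977.50
x̄ = 2658722.50 / 26965.00 = 98.60 cm
ȳ = 1914977.50 / 26965.00 = 71.02 cm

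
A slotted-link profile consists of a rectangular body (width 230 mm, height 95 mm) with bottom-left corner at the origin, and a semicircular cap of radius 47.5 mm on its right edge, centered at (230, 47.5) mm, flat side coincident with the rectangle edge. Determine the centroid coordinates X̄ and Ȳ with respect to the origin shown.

X̄ = 133.86 mm, Ȳ = 47.50 mm

Part | A | x̄ᵢ | ȳᵢ | A·x̄ᵢ | A·ȳᵢ
rectangular body | 21850.00 | 115.00 | 47.50 | 2512750.00 | 1037875.00
semicircular end | 3544.11 | 250.16 | 47.50 | 886593.04 | 168345.19
Σ | 25394.11 |  |  | 3399343.04 | 1206220.19
X̄ = 3399343.04 / 25394.11 = 133.86 mm
Ȳ = 1206220.19 / 25394.11 = 47.50 mm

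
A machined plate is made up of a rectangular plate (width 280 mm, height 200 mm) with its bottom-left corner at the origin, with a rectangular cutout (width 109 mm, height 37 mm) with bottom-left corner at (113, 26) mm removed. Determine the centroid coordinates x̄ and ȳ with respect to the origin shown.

plate: A = 280 × 200 = 56000.00, centroid at (140.00, 100.00).
hole: A = −(109 × 37) = -4033.00, centroid at (167.50, 44.50).
ΣA = 51967.00 mm², ΣAx̄ = 7164472.50 mm³, ΣAȳ = 5420531.50 mm³.
x̄ = 7164472.50/51967.00 = 137.87 mm; ȳ = 5420531.50/51967.00 = 104.31 mm.

x̄ = 137.87 mm, ȳ = 104.31 mm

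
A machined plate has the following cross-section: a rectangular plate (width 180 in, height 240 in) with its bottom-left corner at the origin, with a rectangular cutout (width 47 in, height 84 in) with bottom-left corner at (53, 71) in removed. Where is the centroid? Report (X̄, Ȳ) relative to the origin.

plate: A = 180 × 240 = 43200.00, centroid at (90.00, 120.00).
hole: A = −(47 × 84) = -3948.00, centroid at (76.50, 113.00).
ΣA = 39252.00 in²
ΣAX̄ = (43200.00)(90.00) + (-3948.00)(76.50) = 3585978.00 in³
ΣAȲ = (43200.00)(120.00) + (-3948.00)(113.00) = 4737876.00 in³
X̄ = 3585978.00 / 39252.00 = 91.36 in
Ȳ = 4737876.00 / 39252.00 = 120.70 in

X̄ = 91.36 in, Ȳ = 120.70 in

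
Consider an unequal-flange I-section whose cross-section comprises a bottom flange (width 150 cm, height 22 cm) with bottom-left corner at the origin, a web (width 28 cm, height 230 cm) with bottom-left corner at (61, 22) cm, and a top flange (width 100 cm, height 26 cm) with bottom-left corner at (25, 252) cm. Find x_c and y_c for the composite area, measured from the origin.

Part | A | x̄ᵢ | ȳᵢ | A·x̄ᵢ | A·ȳᵢ
bottom flange | 3300.00 | 75.00 | 11.00 | 247500.00 | 36300.00
web | 6440.00 | 75.00 | 137.00 | 483000.00 | 882280.00
top flange | 2600.00 | 75.00 | 265.00 | 195000.00 | 689000.00
Σ | 12340.00 |  |  | 925500.00 | 1607580.00
x_c = 925500.00 / 12340.00 = 75.00 cm
y_c = 1607580.00 / 12340.00 = 130.27 cm

x_c = 75.00 cm, y_c = 130.27 cm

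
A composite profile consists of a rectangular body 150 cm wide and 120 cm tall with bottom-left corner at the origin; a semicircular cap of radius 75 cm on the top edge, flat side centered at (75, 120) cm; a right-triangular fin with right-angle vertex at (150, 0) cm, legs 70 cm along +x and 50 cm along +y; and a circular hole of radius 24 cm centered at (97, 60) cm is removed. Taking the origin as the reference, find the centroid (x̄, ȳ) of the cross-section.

x̄ = 79.94 cm, ȳ = 87.47 cm

rectangular body: A = 150 × 120 = 18000.00, centroid at (75.00, 60.00).
semicircular top: A = ½π·75² = 8835.73, centroid at (75.00, 151.83).
triangular fin: A = ½·70·50 = 1750.00, centroid at (173.33, 16.67).
hole: A = −π·24² = -1809.56, centroid at (97.00, 60.00).
ΣA = 26776.17 cm²
ΣAx̄ = (18000.00)(75.00) + (8835.73)(75.00) + (1750.00)(173.33) + (-1809.56)(97.00) = 2140485.97 cm³
ΣAȳ = (18000.00)(60.00) + (8835.73)(151.83) + (1750.00)(16.67) + (-1809.56)(60.00) = 2342130.75 cm³
x̄ = 2140485.97 / 26776.17 = 79.94 cm
ȳ = 2342130.75 / 26776.17 = 87.47 cm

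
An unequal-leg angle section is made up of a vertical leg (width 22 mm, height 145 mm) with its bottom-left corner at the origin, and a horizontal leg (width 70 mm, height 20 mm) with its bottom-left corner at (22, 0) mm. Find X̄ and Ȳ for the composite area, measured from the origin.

vertical leg: A = 22 × 145 = 3190.00, centroid at (11.00, 72.50).
horizontal leg: A = 70 × 20 = 1400.00, centroid at (57.00, 10.00).
ΣA = 4590.00 mm², ΣAX̄ = 114890.00 mm³, ΣAȲ = 245275.00 mm³.
X̄ = 114890.00/4590.00 = 25.03 mm; Ȳ = 245275.00/4590.00 = 53.44 mm.

X̄ = 25.03 mm, Ȳ = 53.44 mm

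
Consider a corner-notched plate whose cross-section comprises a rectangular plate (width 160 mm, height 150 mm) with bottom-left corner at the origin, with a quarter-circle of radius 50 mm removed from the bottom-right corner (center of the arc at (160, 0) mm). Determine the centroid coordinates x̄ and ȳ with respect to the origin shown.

x̄ = 74.76 mm, ȳ = 79.79 mm

Part | A | x̄ᵢ | ȳᵢ | A·x̄ᵢ | A·ȳᵢ
plate | 24000.00 | 80.00 | 75.00 | 1920000.00 | 1800000.00
removed quarter-circle | -1963.50 | 138.78 | 21.22 | -272492.60 | -41666.67
Σ | 22036.50 |  |  | 1647507.40 | 1758333.33
x̄ = 1647507.40 / 22036.50 = 74.76 mm
ȳ = 1758333.33 / 22036.50 = 79.79 mm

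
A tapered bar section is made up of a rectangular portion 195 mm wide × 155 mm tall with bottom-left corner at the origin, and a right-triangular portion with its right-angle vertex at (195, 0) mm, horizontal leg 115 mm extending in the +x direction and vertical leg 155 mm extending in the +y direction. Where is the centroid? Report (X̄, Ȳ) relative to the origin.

rectangular portion: A = 195 × 155 = 30225.00, centroid at (97.50, 77.50).
triangular portion: A = ½·115·155 = 8912.50, centroid at (233.33, 51.67).
ΣA = 39137.50 mm²
ΣAX̄ = (30225.00)(97.50) + (8912.50)(233.33) = 5026520.83 mm³
ΣAȲ = (30225.00)(77.50) + (8912.50)(51.67) = 2802916.67 mm³
X̄ = 5026520.83 / 39137.50 = 128.43 mm
Ȳ = 2802916.67 / 39137.50 = 71.62 mm

X̄ = 128.43 mm, Ȳ = 71.62 mm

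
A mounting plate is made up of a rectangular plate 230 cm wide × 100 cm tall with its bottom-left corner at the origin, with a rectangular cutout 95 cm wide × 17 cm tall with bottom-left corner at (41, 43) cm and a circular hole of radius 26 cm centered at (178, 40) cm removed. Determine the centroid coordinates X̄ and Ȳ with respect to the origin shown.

plate: A = 230 × 100 = 23000.00, centroid at (115.00, 50.00).
hole 1: A = −(95 × 17) = -1615.00, centroid at (88.50, 51.50).
hole 2: A = −π·26² = -2123.72, centroid at (178.00, 40.00).
ΣA = 19261.28 cm²
ΣAX̄ = (23000.00)(115.00) + (-1615.00)(88.50) + (-2123.72)(178.00) = 2124050.94 cm³
ΣAȲ = (23000.00)(50.00) + (-1615.00)(51.50) + (-2123.72)(40.00) = 981878.83 cm³
X̄ = 2124050.94 / 19261.28 = 110.28 cm
Ȳ = 981878.83 / 19261.28 = 50.98 cm

X̄ = 110.28 cm, Ȳ = 50.98 cm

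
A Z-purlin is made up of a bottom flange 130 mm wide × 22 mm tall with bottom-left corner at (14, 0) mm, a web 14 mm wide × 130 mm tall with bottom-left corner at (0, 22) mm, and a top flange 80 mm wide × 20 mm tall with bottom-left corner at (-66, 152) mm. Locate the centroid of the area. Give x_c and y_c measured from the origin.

x_c = 31.38 mm, y_c = 71.50 mm

bottom flange: A = 130 × 22 = 2860.00, centroid at (79.00, 11.00).
web: A = 14 × 130 = 1820.00, centroid at (7.00, 87.00).
top flange: A = 80 × 20 = 1600.00, centroid at (-26.00, 162.00).
ΣA = 6280.00 mm²
ΣAx_c = (2860.00)(79.00) + (1820.00)(7.00) + (1600.00)(-26.00) = 197080.00 mm³
ΣAy_c = (2860.00)(11.00) + (1820.00)(87.00) + (1600.00)(162.00) = 449000.00 mm³
x_c = 197080.00 / 6280.00 = 31.38 mm
y_c = 449000.00 / 6280.00 = 71.50 mm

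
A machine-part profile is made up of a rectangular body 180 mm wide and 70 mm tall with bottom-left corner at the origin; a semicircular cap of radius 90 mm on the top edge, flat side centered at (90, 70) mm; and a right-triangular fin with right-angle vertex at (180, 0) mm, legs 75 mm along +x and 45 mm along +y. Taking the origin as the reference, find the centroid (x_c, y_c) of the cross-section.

Part | A | x̄ᵢ | ȳᵢ | A·x̄ᵢ | A·ȳᵢ
rectangular body | 12600.00 | 90.00 | 35.00 | 1134000.00 | 441000.00
semicircular top | 12723.45 | 90.00 | 108.20 | 1145110.52 | 1376641.52
triangular fin | 1687.50 | 205.00 | 15.00 | 345937.50 | 25312.50
Σ | 27010.95 |  |  | 2625048.02 | 1842954.02
x_c = 2625048.02 / 27010.95 = 97.18 mm
y_c = 1842954.02 / 27010.95 = 68.23 mm

x_c = 97.18 mm, y_c = 68.23 mm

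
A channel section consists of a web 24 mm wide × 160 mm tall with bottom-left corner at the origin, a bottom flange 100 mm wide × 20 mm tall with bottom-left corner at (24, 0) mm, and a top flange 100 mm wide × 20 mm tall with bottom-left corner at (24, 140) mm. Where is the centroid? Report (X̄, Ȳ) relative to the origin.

X̄ = 43.63 mm, Ȳ = 80.00 mm

Part | A | x̄ᵢ | ȳᵢ | A·x̄ᵢ | A·ȳᵢ
web | 3840.00 | 12.00 | 80.00 | 46080.00 | 307200.00
bottom flange | 2000.00 | 74.00 | 10.00 | 148000.00 | 20000.00
top flange | 2000.00 | 74.00 | 150.00 | 148000.00 | 300000.00
Σ | 7840.00 |  |  | 342080.00 | 627200.00
X̄ = 342080.00 / 7840.00 = 43.63 mm
Ȳ = 627200.00 / 7840.00 = 80.00 mm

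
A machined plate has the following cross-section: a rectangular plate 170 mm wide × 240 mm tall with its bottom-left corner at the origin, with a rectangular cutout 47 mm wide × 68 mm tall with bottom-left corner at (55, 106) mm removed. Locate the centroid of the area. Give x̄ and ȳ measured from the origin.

x̄ = 85.55 mm, ȳ = 118.30 mm

plate: A = 170 × 240 = 40800.00, centroid at (85.00, 120.00).
hole: A = −(47 × 68) = -3196.00, centroid at (78.50, 140.00).
ΣA = 37604.00 mm²
ΣAx̄ = (40800.00)(85.00) + (-3196.00)(78.50) = 3217114.00 mm³
ΣAȳ = (40800.00)(120.00) + (-3196.00)(140.00) = 4448560.00 mm³
x̄ = 3217114.00 / 37604.00 = 85.55 mm
ȳ = 4448560.00 / 37604.00 = 118.30 mm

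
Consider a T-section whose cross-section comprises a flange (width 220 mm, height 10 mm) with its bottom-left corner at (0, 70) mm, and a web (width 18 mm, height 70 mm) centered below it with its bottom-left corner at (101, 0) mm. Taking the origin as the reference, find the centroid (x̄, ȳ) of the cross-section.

x̄ = 110.00 mm, ȳ = 60.43 mm

web: A = 18 × 70 = 1260.00, centroid at (110.00, 35.00).
flange: A = 220 × 10 = 2200.00, centroid at (110.00, 75.00).
ΣA = 3460.00 mm², ΣAx̄ = 380600.00 mm³, ΣAȳ = 209100.00 mm³.
x̄ = 380600.00/3460.00 = 110.00 mm; ȳ = 209100.00/3460.00 = 60.43 mm.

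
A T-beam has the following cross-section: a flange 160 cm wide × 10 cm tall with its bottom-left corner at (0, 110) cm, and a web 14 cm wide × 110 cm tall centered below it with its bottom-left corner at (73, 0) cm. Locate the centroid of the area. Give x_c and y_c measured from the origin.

x_c = 80.00 cm, y_c = 85.57 cm

web: A = 14 × 110 = 1540.00, centroid at (80.00, 55.00).
flange: A = 160 × 10 = 1600.00, centroid at (80.00, 115.00).
ΣA = 3140.00 cm²
ΣAx_c = (1540.00)(80.00) + (1600.00)(80.00) = 251200.00 cm³
ΣAy_c = (1540.00)(55.00) + (1600.00)(115.00) = 268700.00 cm³
x_c = 251200.00 / 3140.00 = 80.00 cm
y_c = 268700.00 / 3140.00 = 85.57 cm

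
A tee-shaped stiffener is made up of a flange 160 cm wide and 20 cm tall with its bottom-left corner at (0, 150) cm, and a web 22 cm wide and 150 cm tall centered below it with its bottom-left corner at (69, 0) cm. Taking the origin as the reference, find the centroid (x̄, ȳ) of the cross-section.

x̄ = 80.00 cm, ȳ = 116.85 cm

web: A = 22 × 150 = 3300.00, centroid at (80.00, 75.00).
flange: A = 160 × 20 = 3200.00, centroid at (80.00, 160.00).
ΣA = 6500.00 cm², ΣAx̄ = 520000.00 cm³, ΣAȳ = 759500.00 cm³.
x̄ = 520000.00/6500.00 = 80.00 cm; ȳ = 759500.00/6500.00 = 116.85 cm.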